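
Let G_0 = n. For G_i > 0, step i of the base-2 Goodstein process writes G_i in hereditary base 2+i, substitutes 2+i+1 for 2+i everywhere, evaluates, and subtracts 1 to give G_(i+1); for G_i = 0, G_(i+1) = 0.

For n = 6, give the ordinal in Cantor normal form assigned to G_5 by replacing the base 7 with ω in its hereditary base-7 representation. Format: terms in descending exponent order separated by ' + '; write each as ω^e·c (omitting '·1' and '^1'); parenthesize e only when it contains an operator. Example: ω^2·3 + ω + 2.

6 —HB2→ 2^2 + 2 —bump→ 3^3 + 3 = 30 —(−1)→ 29
29 —HB3→ 3^3 + 2 —bump→ 4^4 + 2 = 258 —(−1)→ 257
257 —HB4→ 4^4 + 1 —bump→ 5^5 + 1 = 3126 —(−1)→ 3125
3125 —HB5→ 5^5 —bump→ 6^6 = 46656 —(−1)→ 46655
46655 —HB6→ 5·6^5 + 5·6^4 + 5·6^3 + 5·6^2 + 5·6 + 5 —bump→ 5·7^5 + 5·7^4 + 5·7^3 + 5·7^2 + 5·7 + 5 = 98040 —(−1)→ 98039
98039 —HB7→ 5·7^5 + 5·7^4 + 5·7^3 + 5·7^2 + 5·7 + 4 —bump→ 5·8^5 + 5·8^4 + 5·8^3 + 5·8^2 + 5·8 + 4 = 187244 —(−1)→ 187243

ω^5·5 + ω^4·5 + ω^3·5 + ω^2·5 + ω·5 + 4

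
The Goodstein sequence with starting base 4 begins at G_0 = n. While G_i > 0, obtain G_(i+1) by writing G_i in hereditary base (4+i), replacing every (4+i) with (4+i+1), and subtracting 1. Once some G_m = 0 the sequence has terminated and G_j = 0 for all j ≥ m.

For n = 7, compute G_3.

7

base 4: 7 = 4 + 3; at 5: 5 + 3 = 8; next = 7
base 5: 7 = 5 + 2; at 6: 6 + 2 = 8; next = 7
base 6: 7 = 6 + 1; at 7: 7 + 1 = 8; next = 7
base 7: 7 = 7; at 8: 8 = 8; next = 7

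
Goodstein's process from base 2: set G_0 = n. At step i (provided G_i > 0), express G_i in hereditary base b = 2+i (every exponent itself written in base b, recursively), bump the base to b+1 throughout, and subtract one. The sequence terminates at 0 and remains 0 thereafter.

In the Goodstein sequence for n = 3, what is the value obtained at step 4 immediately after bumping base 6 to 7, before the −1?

G_0 = 3. HB_2(3) = 2 + 1. Bump = 4. G_1 = 3.
G_1 = 3. HB_3(3) = 3. Bump = 4. G_2 = 3.
G_2 = 3. HB_4(3) = 3. Bump = 3. G_3 = 2.
G_3 = 2. HB_5(2) = 2. Bump = 2. G_4 = 1.
G_4 = 1. HB_6(1) = 1. Bump = 1. G_5 = 0.

1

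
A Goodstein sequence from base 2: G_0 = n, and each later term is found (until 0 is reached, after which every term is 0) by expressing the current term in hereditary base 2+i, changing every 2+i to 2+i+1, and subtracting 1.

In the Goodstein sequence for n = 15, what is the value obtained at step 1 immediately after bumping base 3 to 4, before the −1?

1284

15 —HB2→ 2^(2 + 1) + 2^2 + 2 + 1 —bump→ 3^(3 + 1) + 3^3 + 3 + 1 = 112 —(−1)→ 111
111 —HB3→ 3^(3 + 1) + 3^3 + 3 —bump→ 4^(4 + 1) + 4^4 + 4 = 1284 —(−1)→ 1283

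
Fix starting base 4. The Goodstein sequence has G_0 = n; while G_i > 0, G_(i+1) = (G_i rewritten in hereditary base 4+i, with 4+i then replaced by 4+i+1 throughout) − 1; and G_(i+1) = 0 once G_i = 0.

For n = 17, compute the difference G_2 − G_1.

10

[0] 17 ≡ 4^2 + 1 (base 4). Lift 5: 26. −1: 25.
[1] 25 ≡ 5^2 (base 5). Lift 6: 36. −1: 35.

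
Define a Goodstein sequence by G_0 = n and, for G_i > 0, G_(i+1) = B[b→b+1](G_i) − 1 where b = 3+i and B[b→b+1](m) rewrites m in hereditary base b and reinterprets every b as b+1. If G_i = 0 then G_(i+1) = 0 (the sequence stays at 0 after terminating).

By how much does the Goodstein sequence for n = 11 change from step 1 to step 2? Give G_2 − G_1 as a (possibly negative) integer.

i=0: 11 = 3^2 + 2 (b=3); 3→4: 4^2 + 2 = 18; 18−1 = 17
i=1: 17 = 4^2 + 1 (b=4); 4→5: 5^2 + 1 = 26; 26−1 = 25

8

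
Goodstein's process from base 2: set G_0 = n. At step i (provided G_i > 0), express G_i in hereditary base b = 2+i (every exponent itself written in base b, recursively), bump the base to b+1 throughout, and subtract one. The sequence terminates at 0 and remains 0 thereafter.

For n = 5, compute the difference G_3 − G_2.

i=0: 5 = 2^2 + 1 (b=2); 2→3: 3^3 + 1 = 28; 28−1 = 27
i=1: 27 = 3^3 (b=3); 3→4: 4^4 = 256; 256−1 = 255
i=2: 255 = 3·4^3 + 3·4^2 + 3·4 + 3 (b=4); 4→5: 3·5^3 + 3·5^2 + 3·5 + 3 = 468; 468−1 = 467

212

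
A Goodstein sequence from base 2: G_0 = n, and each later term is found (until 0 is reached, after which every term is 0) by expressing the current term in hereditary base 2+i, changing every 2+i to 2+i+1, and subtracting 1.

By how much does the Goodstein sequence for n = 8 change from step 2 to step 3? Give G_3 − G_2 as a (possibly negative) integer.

8 —HB2→ 2^(2 + 1) —bump→ 3^(3 + 1) = 81 —(−1)→ 80
80 —HB3→ 2·3^3 + 2·3^2 + 2·3 + 2 —bump→ 2·4^4 + 2·4^2 + 2·4 + 2 = 554 —(−1)→ 553
553 —HB4→ 2·4^4 + 2·4^2 + 2·4 + 1 —bump→ 2·5^5 + 2·5^2 + 2·5 + 1 = 6311 —(−1)→ 6310

5757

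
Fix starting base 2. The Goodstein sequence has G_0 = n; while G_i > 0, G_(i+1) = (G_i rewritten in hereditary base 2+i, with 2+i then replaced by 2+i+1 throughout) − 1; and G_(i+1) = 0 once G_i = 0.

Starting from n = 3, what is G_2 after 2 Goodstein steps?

(0) 3|_2 = 2 + 1 ↦ 3 + 1|_3 = 4 ⇒ 3
(1) 3|_3 = 3 ↦ 4|_4 = 4 ⇒ 3
(2) 3|_4 = 3 ↦ 3|_5 = 3 ⇒ 2

3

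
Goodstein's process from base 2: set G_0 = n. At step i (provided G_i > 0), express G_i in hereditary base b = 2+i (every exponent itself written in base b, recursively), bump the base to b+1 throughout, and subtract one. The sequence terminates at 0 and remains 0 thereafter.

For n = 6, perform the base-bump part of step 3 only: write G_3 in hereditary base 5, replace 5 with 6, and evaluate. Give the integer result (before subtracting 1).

46656

G_0=6  [base 2] 2^2 + 2  →[2↦3]→  3^3 + 3 = 30  −1 ⇒ G_1=29
G_1=29  [base 3] 3^3 + 2  →[3↦4]→  4^4 + 2 = 258  −1 ⇒ G_2=257
G_2=257  [base 4] 4^4 + 1  →[4↦5]→  5^5 + 1 = 3126  −1 ⇒ G_3=3125
G_3=3125  [base 5] 5^5  →[5↦6]→  6^6 = 46656  −1 ⇒ G_4=46655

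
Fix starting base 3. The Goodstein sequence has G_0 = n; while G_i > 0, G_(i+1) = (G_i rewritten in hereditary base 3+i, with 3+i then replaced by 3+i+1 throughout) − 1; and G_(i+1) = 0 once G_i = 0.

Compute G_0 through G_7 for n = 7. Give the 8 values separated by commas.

7, 8, 9, 9, 9, 9, 9, 9

(0) 7|_3 = 2·3 + 1 ↦ 2·4 + 1|_4 = 9 ⇒ 8
(1) 8|_4 = 2·4 ↦ 2·5|_5 = 10 ⇒ 9
(2) 9|_5 = 5 + 4 ↦ 6 + 4|_6 = 10 ⇒ 9
(3) 9|_6 = 6 + 3 ↦ 7 + 3|_7 = 10 ⇒ 9
(4) 9|_7 = 7 + 2 ↦ 8 + 2|_8 = 10 ⇒ 9
(5) 9|_8 = 8 + 1 ↦ 9 + 1|_9 = 10 ⇒ 9
(6) 9|_9 = 9 ↦ 10|_10 = 10 ⇒ 9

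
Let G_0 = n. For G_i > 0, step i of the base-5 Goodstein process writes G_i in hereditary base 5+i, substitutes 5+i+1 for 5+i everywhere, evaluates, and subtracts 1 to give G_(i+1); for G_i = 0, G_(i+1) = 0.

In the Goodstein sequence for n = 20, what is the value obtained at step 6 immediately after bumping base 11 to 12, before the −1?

i=0: 20 = 4·5 (b=5); 5→6: 4·6 = 24; 24−1 = 23
i=1: 23 = 3·6 + 5 (b=6); 6→7: 3·7 + 5 = 26; 26−1 = 25
i=2: 25 = 3·7 + 4 (b=7); 7→8: 3·8 + 4 = 28; 28−1 = 27
i=3: 27 = 3·8 + 3 (b=8); 8→9: 3·9 + 3 = 30; 30−1 = 29
i=4: 29 = 3·9 + 2 (b=9); 9→10: 3·10 + 2 = 32; 32−1 = 31
i=5: 31 = 3·10 + 1 (b=10); 10→11: 3·11 + 1 = 34; 34−1 = 33
i=6: 33 = 3·11 (b=11); 11→12: 3·12 = 36; 36−1 = 35

36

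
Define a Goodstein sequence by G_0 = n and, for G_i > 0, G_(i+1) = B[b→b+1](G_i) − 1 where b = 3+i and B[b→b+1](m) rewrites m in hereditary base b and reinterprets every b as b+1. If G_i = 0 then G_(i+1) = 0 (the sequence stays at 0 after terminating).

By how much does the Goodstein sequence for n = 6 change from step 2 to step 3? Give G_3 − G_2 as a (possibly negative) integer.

0

base 3: 6 = 2·3; at 4: 2·4 = 8; next = 7
base 4: 7 = 4 + 3; at 5: 5 + 3 = 8; next = 7
base 5: 7 = 5 + 2; at 6: 6 + 2 = 8; next = 7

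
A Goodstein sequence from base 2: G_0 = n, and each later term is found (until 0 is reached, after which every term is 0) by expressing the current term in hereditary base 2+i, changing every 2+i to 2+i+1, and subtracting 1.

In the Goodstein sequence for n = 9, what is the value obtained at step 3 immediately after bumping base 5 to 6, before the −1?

140744

step 0: 9 = 2^(2 + 1) + 1; sub 3 for 2: 3^(3 + 1) + 1; = 82; G_1 = 82−1 = 81
step 1: 81 = 3^(3 + 1); sub 4 for 3: 4^(4 + 1); = 1024; G_2 = 1024−1 = 1023
step 2: 1023 = 3·4^4 + 3·4^3 + 3·4^2 + 3·4 + 3; sub 5 for 4: 3·5^5 + 3·5^3 + 3·5^2 + 3·5 + 3; = 9843; G_3 = 9843−1 = 9842
step 3: 9842 = 3·5^5 + 3·5^3 + 3·5^2 + 3·5 + 2; sub 6 for 5: 3·6^6 + 3·6^3 + 3·6^2 + 3·6 + 2; = 140744; G_4 = 140744−1 = 140743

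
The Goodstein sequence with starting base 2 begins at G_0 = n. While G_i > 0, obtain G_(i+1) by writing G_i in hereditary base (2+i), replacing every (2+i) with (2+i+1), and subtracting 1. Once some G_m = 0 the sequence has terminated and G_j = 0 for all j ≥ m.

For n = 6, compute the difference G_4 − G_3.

43530

G_0=6  [base 2] 2^2 + 2  →[2↦3]→  3^3 + 3 = 30  −1 ⇒ G_1=29
G_1=29  [base 3] 3^3 + 2  →[3↦4]→  4^4 + 2 = 258  −1 ⇒ G_2=257
G_2=257  [base 4] 4^4 + 1  →[4↦5]→  5^5 + 1 = 3126  −1 ⇒ G_3=3125
G_3=3125  [base 5] 5^5  →[5↦6]→  6^6 = 46656  −1 ⇒ G_4=46655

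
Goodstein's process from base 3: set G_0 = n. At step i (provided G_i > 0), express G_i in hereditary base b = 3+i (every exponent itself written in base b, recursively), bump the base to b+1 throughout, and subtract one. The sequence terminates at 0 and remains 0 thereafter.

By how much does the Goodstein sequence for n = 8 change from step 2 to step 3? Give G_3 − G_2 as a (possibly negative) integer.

8 —HB3→ 2·3 + 2 —bump→ 2·4 + 2 = 10 —(−1)→ 9
9 —HB4→ 2·4 + 1 —bump→ 2·5 + 1 = 11 —(−1)→ 10
10 —HB5→ 2·5 —bump→ 2·6 = 12 —(−1)→ 11

1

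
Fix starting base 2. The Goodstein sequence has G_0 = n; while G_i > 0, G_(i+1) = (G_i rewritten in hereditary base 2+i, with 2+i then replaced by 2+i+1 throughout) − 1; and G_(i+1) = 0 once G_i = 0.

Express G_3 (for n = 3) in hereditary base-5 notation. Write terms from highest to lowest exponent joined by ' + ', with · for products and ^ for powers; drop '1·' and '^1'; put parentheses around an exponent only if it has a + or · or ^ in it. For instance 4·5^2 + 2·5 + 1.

[0] 3 ≡ 2 + 1 (base 2). Lift 3: 4. −1: 3.
[1] 3 ≡ 3 (base 3). Lift 4: 4. −1: 3.
[2] 3 ≡ 3 (base 4). Lift 5: 3. −1: 2.
[3] 2 ≡ 2 (base 5). Lift 6: 2. −1: 1.

2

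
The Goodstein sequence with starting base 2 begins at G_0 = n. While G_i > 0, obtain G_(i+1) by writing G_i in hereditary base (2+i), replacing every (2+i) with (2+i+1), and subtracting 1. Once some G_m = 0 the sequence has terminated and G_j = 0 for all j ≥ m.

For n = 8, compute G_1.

80

i=0: 8 = 2^(2 + 1) (b=2); 2→3: 3^(3 + 1) = 81; 81−1 = 80
i=1: 80 = 2·3^3 + 2·3^2 + 2·3 + 2 (b=3); 3→4: 2·4^4 + 2·4^2 + 2·4 + 2 = 554; 554−1 = 553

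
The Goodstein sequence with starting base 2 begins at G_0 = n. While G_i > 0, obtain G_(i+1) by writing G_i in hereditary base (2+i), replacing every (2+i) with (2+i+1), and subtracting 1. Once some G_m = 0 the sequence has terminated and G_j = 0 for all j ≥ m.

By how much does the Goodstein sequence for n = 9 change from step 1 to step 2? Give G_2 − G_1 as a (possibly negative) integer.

942

i=0: 9 = 2^(2 + 1) + 1 (b=2); 2→3: 3^(3 + 1) + 1 = 82; 82−1 = 81
i=1: 81 = 3^(3 + 1) (b=3); 3→4: 4^(4 + 1) = 1024; 1024−1 = 1023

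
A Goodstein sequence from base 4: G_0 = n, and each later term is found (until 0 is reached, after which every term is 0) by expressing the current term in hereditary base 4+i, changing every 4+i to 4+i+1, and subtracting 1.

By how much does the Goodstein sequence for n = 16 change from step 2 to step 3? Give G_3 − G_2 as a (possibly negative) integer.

step 0: 16 = 4^2; sub 5 for 4: 5^2; = 25; G_1 = 25−1 = 24
step 1: 24 = 4·5 + 4; sub 6 for 5: 4·6 + 4; = 28; G_2 = 28−1 = 27
step 2: 27 = 4·6 + 3; sub 7 for 6: 4·7 + 3; = 31; G_3 = 31−1 = 30

3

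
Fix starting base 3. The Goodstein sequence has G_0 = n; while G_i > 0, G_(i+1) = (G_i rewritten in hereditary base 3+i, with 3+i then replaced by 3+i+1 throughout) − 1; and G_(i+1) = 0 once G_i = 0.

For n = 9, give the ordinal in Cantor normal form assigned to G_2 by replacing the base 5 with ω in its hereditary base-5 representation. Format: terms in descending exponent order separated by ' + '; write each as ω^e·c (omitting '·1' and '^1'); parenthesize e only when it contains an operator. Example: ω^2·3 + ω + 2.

(0) 9|_3 = 3^2 ↦ 4^2|_4 = 16 ⇒ 15
(1) 15|_4 = 3·4 + 3 ↦ 3·5 + 3|_5 = 18 ⇒ 17
(2) 17|_5 = 3·5 + 2 ↦ 3·6 + 2|_6 = 20 ⇒ 19

ω·3 + 2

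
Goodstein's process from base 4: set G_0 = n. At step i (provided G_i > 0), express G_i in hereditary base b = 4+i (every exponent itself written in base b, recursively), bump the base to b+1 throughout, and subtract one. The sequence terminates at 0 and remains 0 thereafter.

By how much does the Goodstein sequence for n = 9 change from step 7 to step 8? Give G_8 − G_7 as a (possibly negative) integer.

i=0: 9 = 2·4 + 1 (b=4); 4→5: 2·5 + 1 = 11; 11−1 = 10
i=1: 10 = 2·5 (b=5); 5→6: 2·6 = 12; 12−1 = 11
i=2: 11 = 6 + 5 (b=6); 6→7: 7 + 5 = 12; 12−1 = 11
i=3: 11 = 7 + 4 (b=7); 7→8: 8 + 4 = 12; 12−1 = 11
i=4: 11 = 8 + 3 (b=8); 8→9: 9 + 3 = 12; 12−1 = 11
i=5: 11 = 9 + 2 (b=9); 9→10: 10 + 2 = 12; 12−1 = 11
i=6: 11 = 10 + 1 (b=10); 10→11: 11 + 1 = 12; 12−1 = 11
i=7: 11 = 11 (b=11); 11→12: 12 = 12; 12−1 = 11

0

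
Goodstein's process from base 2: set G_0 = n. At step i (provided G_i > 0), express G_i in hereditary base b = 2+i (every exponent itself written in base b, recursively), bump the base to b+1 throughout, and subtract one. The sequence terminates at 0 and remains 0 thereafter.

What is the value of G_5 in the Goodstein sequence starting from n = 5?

1197

G_0=5  [base 2] 2^2 + 1  →[2↦3]→  3^3 + 1 = 28  −1 ⇒ G_1=27
G_1=27  [base 3] 3^3  →[3↦4]→  4^4 = 256  −1 ⇒ G_2=255
G_2=255  [base 4] 3·4^3 + 3·4^2 + 3·4 + 3  →[4↦5]→  3·5^3 + 3·5^2 + 3·5 + 3 = 468  −1 ⇒ G_3=467
G_3=467  [base 5] 3·5^3 + 3·5^2 + 3·5 + 2  →[5↦6]→  3·6^3 + 3·6^2 + 3·6 + 2 = 776  −1 ⇒ G_4=775
G_4=775  [base 6] 3·6^3 + 3·6^2 + 3·6 + 1  →[6↦7]→  3·7^3 + 3·7^2 + 3·7 + 1 = 1198  −1 ⇒ G_5=1197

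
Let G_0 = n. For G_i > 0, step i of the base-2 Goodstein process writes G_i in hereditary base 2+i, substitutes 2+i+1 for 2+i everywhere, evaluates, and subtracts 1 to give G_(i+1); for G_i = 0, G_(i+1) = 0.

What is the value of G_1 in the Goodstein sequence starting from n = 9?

81

(0) 9|_2 = 2^(2 + 1) + 1 ↦ 3^(3 + 1) + 1|_3 = 82 ⇒ 81
(1) 81|_3 = 3^(3 + 1) ↦ 4^(4 + 1)|_4 = 1024 ⇒ 1023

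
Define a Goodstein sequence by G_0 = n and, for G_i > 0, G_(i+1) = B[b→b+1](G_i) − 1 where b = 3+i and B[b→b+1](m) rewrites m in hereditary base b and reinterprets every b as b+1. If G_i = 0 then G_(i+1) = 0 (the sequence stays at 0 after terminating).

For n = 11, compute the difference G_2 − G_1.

[0] 11 ≡ 3^2 + 2 (base 3). Lift 4: 18. −1: 17.
[1] 17 ≡ 4^2 + 1 (base 4). Lift 5: 26. −1: 25.

8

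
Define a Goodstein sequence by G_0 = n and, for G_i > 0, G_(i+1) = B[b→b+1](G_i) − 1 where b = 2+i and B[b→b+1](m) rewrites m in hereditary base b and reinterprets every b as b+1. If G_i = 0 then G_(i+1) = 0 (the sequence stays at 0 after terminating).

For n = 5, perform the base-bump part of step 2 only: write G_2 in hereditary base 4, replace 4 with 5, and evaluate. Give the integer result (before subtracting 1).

468

[0] 5 ≡ 2^2 + 1 (base 2). Lift 3: 28. −1: 27.
[1] 27 ≡ 3^3 (base 3). Lift 4: 256. −1: 255.
[2] 255 ≡ 3·4^3 + 3·4^2 + 3·4 + 3 (base 4). Lift 5: 468. −1: 467.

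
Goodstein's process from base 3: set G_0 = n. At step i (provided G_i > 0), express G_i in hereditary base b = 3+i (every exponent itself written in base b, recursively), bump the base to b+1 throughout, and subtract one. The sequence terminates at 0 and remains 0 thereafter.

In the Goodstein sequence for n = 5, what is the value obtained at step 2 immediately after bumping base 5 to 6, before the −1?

i=0: 5 = 3 + 2 (b=3); 3→4: 4 + 2 = 6; 6−1 = 5
i=1: 5 = 4 + 1 (b=4); 4→5: 5 + 1 = 6; 6−1 = 5
i=2: 5 = 5 (b=5); 5→6: 6 = 6; 6−1 = 5

6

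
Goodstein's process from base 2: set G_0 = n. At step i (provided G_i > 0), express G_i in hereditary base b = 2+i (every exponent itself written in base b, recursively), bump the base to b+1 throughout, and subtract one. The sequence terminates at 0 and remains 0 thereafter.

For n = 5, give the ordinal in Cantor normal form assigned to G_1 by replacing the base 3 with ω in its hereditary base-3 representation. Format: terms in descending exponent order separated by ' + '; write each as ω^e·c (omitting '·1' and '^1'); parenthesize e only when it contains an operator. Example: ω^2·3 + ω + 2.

step 0: 5 = 2^2 + 1; sub 3 for 2: 3^3 + 1; = 28; G_1 = 28−1 = 27
step 1: 27 = 3^3; sub 4 for 3: 4^4; = 256; G_2 = 256−1 = 255

ω^ω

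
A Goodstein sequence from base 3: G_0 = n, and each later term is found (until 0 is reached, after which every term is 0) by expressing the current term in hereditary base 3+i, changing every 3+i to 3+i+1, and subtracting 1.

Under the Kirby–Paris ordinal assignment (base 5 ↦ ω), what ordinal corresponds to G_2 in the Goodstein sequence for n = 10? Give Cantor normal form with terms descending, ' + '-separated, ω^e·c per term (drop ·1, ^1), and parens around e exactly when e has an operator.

ω·4 + 4

base 3: 10 = 3^2 + 1; at 4: 4^2 + 1 = 17; next = 16
base 4: 16 = 4^2; at 5: 5^2 = 25; next = 24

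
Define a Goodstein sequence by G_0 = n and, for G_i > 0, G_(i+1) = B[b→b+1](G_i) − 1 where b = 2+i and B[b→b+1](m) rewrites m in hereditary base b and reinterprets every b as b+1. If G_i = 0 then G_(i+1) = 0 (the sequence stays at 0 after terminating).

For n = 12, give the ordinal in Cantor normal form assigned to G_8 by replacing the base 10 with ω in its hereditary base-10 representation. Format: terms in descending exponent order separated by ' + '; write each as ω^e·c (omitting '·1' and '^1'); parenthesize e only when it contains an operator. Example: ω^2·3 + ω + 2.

ω^(ω + 1) + ω^2·2 + ω + 1

base 2: 12 = 2^(2 + 1) + 2^2; at 3: 3^(3 + 1) + 3^3 = 108; next = 107
base 3: 107 = 3^(3 + 1) + 2·3^2 + 2·3 + 2; at 4: 4^(4 + 1) + 2·4^2 + 2·4 + 2 = 1066; next = 1065
base 4: 1065 = 4^(4 + 1) + 2·4^2 + 2·4 + 1; at 5: 5^(5 + 1) + 2·5^2 + 2·5 + 1 = 15686; next = 15685
base 5: 15685 = 5^(5 + 1) + 2·5^2 + 2·5; at 6: 6^(6 + 1) + 2·6^2 + 2·6 = 280020; next = 280019
base 6: 280019 = 6^(6 + 1) + 2·6^2 + 6 + 5; at 7: 7^(7 + 1) + 2·7^2 + 7 + 5 = 5764911; next = 5764910
base 7: 5764910 = 7^(7 + 1) + 2·7^2 + 7 + 4; at 8: 8^(8 + 1) + 2·8^2 + 8 + 4 = 134217868; next = 134217867
base 8: 134217867 = 8^(8 + 1) + 2·8^2 + 8 + 3; at 9: 9^(9 + 1) + 2·9^2 + 9 + 3 = 3486784575; next = 3486784574
base 9: 3486784574 = 9^(9 + 1) + 2·9^2 + 9 + 2; at 10: 10^(10 + 1) + 2·10^2 + 10 + 2 = 100000000212; next = 100000000211
base 10: 100000000211 = 10^(10 + 1) + 2·10^2 + 10 + 1; at 11: 11^(11 + 1) + 2·11^2 + 11 + 1 = 3138428376975; next = 3138428376974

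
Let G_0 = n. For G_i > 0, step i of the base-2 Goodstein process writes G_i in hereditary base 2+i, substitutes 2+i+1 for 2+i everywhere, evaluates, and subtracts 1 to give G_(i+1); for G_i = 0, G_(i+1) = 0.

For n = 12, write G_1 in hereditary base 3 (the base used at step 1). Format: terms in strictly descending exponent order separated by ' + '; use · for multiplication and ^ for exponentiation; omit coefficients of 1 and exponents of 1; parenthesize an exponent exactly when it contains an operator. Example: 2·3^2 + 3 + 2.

step 0: 12 = 2^(2 + 1) + 2^2; sub 3 for 2: 3^(3 + 1) + 3^3; = 108; G_1 = 108−1 = 107
step 1: 107 = 3^(3 + 1) + 2·3^2 + 2·3 + 2; sub 4 for 3: 4^(4 + 1) + 2·4^2 + 2·4 + 2; = 1066; G_2 = 1066−1 = 1065

3^(3 + 1) + 2·3^2 + 2·3 + 2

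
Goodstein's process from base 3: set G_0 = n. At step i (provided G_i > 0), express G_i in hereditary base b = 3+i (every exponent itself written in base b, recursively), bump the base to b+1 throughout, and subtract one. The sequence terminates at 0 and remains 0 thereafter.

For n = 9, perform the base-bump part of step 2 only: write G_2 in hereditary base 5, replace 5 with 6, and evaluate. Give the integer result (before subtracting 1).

20

(0) 9|_3 = 3^2 ↦ 4^2|_4 = 16 ⇒ 15
(1) 15|_4 = 3·4 + 3 ↦ 3·5 + 3|_5 = 18 ⇒ 17
(2) 17|_5 = 3·5 + 2 ↦ 3·6 + 2|_6 = 20 ⇒ 19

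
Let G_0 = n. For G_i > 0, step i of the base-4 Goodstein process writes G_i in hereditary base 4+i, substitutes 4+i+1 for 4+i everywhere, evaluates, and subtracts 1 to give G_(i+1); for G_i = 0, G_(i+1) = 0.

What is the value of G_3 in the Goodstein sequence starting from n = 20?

51

20 —HB4→ 4^2 + 4 —bump→ 5^2 + 5 = 30 —(−1)→ 29
29 —HB5→ 5^2 + 4 —bump→ 6^2 + 4 = 40 —(−1)→ 39
39 —HB6→ 6^2 + 3 —bump→ 7^2 + 3 = 52 —(−1)→ 51
51 —HB7→ 7^2 + 2 —bump→ 8^2 + 2 = 66 —(−1)→ 65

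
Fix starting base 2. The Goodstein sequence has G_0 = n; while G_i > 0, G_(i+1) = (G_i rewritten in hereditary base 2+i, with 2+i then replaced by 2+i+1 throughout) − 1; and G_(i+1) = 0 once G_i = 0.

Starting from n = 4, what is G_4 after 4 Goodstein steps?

G_0=4  [base 2] 2^2  →[2↦3]→  3^3 = 27  −1 ⇒ G_1=26
G_1=26  [base 3] 2·3^2 + 2·3 + 2  →[3↦4]→  2·4^2 + 2·4 + 2 = 42  −1 ⇒ G_2=41
G_2=41  [base 4] 2·4^2 + 2·4 + 1  →[4↦5]→  2·5^2 + 2·5 + 1 = 61  −1 ⇒ G_3=60
G_3=60  [base 5] 2·5^2 + 2·5  →[5↦6]→  2·6^2 + 2·6 = 84  −1 ⇒ G_4=83
G_4=83  [base 6] 2·6^2 + 6 + 5  →[6↦7]→  2·7^2 + 7 + 5 = 110  −1 ⇒ G_5=109

83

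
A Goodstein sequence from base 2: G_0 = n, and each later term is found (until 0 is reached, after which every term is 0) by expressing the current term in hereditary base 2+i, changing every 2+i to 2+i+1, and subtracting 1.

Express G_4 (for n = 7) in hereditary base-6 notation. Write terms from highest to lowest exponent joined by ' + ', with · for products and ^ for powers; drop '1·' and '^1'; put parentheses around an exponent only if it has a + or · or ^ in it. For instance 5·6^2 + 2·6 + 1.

6^6 + 1

G_0=7  [base 2] 2^2 + 2 + 1  →[2↦3]→  3^3 + 3 + 1 = 31  −1 ⇒ G_1=30
G_1=30  [base 3] 3^3 + 3  →[3↦4]→  4^4 + 4 = 260  −1 ⇒ G_2=259
G_2=259  [base 4] 4^4 + 3  →[4↦5]→  5^5 + 3 = 3128  −1 ⇒ G_3=3127
G_3=3127  [base 5] 5^5 + 2  →[5↦6]→  6^6 + 2 = 46658  −1 ⇒ G_4=46657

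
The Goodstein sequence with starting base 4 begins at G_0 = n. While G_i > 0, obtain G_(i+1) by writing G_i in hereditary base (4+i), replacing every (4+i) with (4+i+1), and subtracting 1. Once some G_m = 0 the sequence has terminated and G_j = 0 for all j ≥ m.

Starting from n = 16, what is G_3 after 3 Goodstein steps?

16 —HB4→ 4^2 —bump→ 5^2 = 25 —(−1)→ 24
24 —HB5→ 4·5 + 4 —bump→ 4·6 + 4 = 28 —(−1)→ 27
27 —HB6→ 4·6 + 3 —bump→ 4·7 + 3 = 31 —(−1)→ 30
30 —HB7→ 4·7 + 2 —bump→ 4·8 + 2 = 34 —(−1)→ 33

30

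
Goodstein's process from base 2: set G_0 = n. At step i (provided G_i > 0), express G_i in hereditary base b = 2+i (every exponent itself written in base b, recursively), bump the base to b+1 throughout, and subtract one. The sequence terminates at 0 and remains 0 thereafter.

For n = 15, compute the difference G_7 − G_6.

3373455337

G_0 = 15. HB_2(15) = 2^(2 + 1) + 2^2 + 2 + 1. Bump = 112. G_1 = 111.
G_1 = 111. HB_3(111) = 3^(3 + 1) + 3^3 + 3. Bump = 1284. G_2 = 1283.
G_2 = 1283. HB_4(1283) = 4^(4 + 1) + 4^4 + 3. Bump = 18753. G_3 = 18752.
G_3 = 18752. HB_5(18752) = 5^(5 + 1) + 5^5 + 2. Bump = 326594. G_4 = 326593.
G_4 = 326593. HB_6(326593) = 6^(6 + 1) + 6^6 + 1. Bump = 6588345. G_5 = 6588344.
G_5 = 6588344. HB_7(6588344) = 7^(7 + 1) + 7^7. Bump = 150994944. G_6 = 150994943.
G_6 = 150994943. HB_8(150994943) = 8^(8 + 1) + 7·8^7 + 7·8^6 + 7·8^5 + 7·8^4 + 7·8^3 + 7·8^2 + 7·8 + 7. Bump = 3524450281. G_7 = 3524450280.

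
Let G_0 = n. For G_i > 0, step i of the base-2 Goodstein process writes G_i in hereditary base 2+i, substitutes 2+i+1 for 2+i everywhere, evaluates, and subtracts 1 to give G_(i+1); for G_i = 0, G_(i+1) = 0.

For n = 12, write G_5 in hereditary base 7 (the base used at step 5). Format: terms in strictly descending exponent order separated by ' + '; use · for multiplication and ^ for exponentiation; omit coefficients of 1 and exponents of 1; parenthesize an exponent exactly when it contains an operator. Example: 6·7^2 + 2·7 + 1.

7^(7 + 1) + 2·7^2 + 7 + 4

i=0: 12 = 2^(2 + 1) + 2^2 (b=2); 2→3: 3^(3 + 1) + 3^3 = 108; 108−1 = 107
i=1: 107 = 3^(3 + 1) + 2·3^2 + 2·3 + 2 (b=3); 3→4: 4^(4 + 1) + 2·4^2 + 2·4 + 2 = 1066; 1066−1 = 1065
i=2: 1065 = 4^(4 + 1) + 2·4^2 + 2·4 + 1 (b=4); 4→5: 5^(5 + 1) + 2·5^2 + 2·5 + 1 = 15686; 15686−1 = 15685
i=3: 15685 = 5^(5 + 1) + 2·5^2 + 2·5 (b=5); 5→6: 6^(6 + 1) + 2·6^2 + 2·6 = 280020; 280020−1 = 280019
i=4: 280019 = 6^(6 + 1) + 2·6^2 + 6 + 5 (b=6); 6→7: 7^(7 + 1) + 2·7^2 + 7 + 5 = 5764911; 5764911−1 = 5764910
i=5: 5764910 = 7^(7 + 1) + 2·7^2 + 7 + 4 (b=7); 7→8: 8^(8 + 1) + 2·8^2 + 8 + 4 = 134217868; 134217868−1 = 134217867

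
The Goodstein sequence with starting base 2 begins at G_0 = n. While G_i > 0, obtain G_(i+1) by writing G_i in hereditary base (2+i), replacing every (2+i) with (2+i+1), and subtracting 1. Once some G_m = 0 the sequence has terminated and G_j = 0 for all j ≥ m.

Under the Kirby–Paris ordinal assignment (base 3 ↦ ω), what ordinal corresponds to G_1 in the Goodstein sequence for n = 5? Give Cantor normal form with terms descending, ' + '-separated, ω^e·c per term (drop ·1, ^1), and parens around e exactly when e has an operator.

5 —HB2→ 2^2 + 1 —bump→ 3^3 + 1 = 28 —(−1)→ 27
27 —HB3→ 3^3 —bump→ 4^4 = 256 —(−1)→ 255

ω^ω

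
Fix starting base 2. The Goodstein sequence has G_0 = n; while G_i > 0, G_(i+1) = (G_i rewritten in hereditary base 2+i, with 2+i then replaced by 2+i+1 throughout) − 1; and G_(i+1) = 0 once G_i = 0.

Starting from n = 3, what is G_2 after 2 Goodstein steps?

G_0 = 3. HB_2(3) = 2 + 1. Bump = 4. G_1 = 3.
G_1 = 3. HB_3(3) = 3. Bump = 4. G_2 = 3.
G_2 = 3. HB_4(3) = 3. Bump = 3. G_3 = 2.

3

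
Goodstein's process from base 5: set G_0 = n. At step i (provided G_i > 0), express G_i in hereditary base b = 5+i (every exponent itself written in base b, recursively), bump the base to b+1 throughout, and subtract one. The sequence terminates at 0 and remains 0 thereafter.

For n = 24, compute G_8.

45

(0) 24|_5 = 4·5 + 4 ↦ 4·6 + 4|_6 = 28 ⇒ 27
(1) 27|_6 = 4·6 + 3 ↦ 4·7 + 3|_7 = 31 ⇒ 30
(2) 30|_7 = 4·7 + 2 ↦ 4·8 + 2|_8 = 34 ⇒ 33
(3) 33|_8 = 4·8 + 1 ↦ 4·9 + 1|_9 = 37 ⇒ 36
(4) 36|_9 = 4·9 ↦ 4·10|_10 = 40 ⇒ 39
(5) 39|_10 = 3·10 + 9 ↦ 3·11 + 9|_11 = 42 ⇒ 41
(6) 41|_11 = 3·11 + 8 ↦ 3·12 + 8|_12 = 44 ⇒ 43
(7) 43|_12 = 3·12 + 7 ↦ 3·13 + 7|_13 = 46 ⇒ 45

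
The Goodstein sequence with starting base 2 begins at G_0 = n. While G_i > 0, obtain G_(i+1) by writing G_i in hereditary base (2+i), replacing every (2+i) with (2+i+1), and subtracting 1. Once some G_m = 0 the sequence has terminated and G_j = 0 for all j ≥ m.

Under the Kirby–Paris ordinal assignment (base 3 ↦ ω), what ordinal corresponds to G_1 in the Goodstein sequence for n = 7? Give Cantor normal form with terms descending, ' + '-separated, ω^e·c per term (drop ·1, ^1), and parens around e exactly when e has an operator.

ω^ω + ω

step 0: 7 = 2^2 + 2 + 1; sub 3 for 2: 3^3 + 3 + 1; = 31; G_1 = 31−1 = 30
step 1: 30 = 3^3 + 3; sub 4 for 3: 4^4 + 4; = 260; G_2 = 260−1 = 259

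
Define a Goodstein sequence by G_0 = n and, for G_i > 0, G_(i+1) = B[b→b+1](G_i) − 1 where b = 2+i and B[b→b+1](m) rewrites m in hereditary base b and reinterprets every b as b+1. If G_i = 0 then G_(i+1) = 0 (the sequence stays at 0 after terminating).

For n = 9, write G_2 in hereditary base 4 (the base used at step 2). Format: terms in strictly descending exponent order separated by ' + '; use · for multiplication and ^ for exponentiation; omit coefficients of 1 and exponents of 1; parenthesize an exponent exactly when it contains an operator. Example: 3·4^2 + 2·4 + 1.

3·4^4 + 3·4^3 + 3·4^2 + 3·4 + 3

step 0: 9 = 2^(2 + 1) + 1; sub 3 for 2: 3^(3 + 1) + 1; = 82; G_1 = 82−1 = 81
step 1: 81 = 3^(3 + 1); sub 4 for 3: 4^(4 + 1); = 1024; G_2 = 1024−1 = 1023
step 2: 1023 = 3·4^4 + 3·4^3 + 3·4^2 + 3·4 + 3; sub 5 for 4: 3·5^5 + 3·5^3 + 3·5^2 + 3·5 + 3; = 9843; G_3 = 9843−1 = 9842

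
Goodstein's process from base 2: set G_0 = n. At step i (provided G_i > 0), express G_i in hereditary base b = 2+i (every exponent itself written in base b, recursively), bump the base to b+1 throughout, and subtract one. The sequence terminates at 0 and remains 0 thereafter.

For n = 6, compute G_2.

257

i=0: 6 = 2^2 + 2 (b=2); 2→3: 3^3 + 3 = 30; 30−1 = 29
i=1: 29 = 3^3 + 2 (b=3); 3→4: 4^4 + 2 = 258; 258−1 = 257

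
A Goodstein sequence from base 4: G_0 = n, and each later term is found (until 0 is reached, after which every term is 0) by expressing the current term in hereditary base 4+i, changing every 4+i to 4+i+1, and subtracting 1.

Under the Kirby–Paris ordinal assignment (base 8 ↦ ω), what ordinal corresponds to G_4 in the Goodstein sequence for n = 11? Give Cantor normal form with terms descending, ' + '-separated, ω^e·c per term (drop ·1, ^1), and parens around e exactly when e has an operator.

i=0: 11 = 2·4 + 3 (b=4); 4→5: 2·5 + 3 = 13; 13−1 = 12
i=1: 12 = 2·5 + 2 (b=5); 5→6: 2·6 + 2 = 14; 14−1 = 13
i=2: 13 = 2·6 + 1 (b=6); 6→7: 2·7 + 1 = 15; 15−1 = 14
i=3: 14 = 2·7 (b=7); 7→8: 2·8 = 16; 16−1 = 15
i=4: 15 = 8 + 7 (b=8); 8→9: 9 + 7 = 16; 16−1 = 15

ω + 7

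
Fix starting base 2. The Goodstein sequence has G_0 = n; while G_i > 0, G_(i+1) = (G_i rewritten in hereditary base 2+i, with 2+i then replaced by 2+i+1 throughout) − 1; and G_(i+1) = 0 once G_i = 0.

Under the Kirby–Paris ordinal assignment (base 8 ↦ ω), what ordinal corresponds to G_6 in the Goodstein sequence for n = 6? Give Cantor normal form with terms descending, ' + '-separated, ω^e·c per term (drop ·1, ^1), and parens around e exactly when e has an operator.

ω^5·5 + ω^4·5 + ω^3·5 + ω^2·5 + ω·5 + 3

base 2: 6 = 2^2 + 2; at 3: 3^3 + 3 = 30; next = 29
base 3: 29 = 3^3 + 2; at 4: 4^4 + 2 = 258; next = 257
base 4: 257 = 4^4 + 1; at 5: 5^5 + 1 = 3126; next = 3125
base 5: 3125 = 5^5; at 6: 6^6 = 46656; next = 46655
base 6: 46655 = 5·6^5 + 5·6^4 + 5·6^3 + 5·6^2 + 5·6 + 5; at 7: 5·7^5 + 5·7^4 + 5·7^3 + 5·7^2 + 5·7 + 5 = 98040; next = 98039
base 7: 98039 = 5·7^5 + 5·7^4 + 5·7^3 + 5·7^2 + 5·7 + 4; at 8: 5·8^5 + 5·8^4 + 5·8^3 + 5·8^2 + 5·8 + 4 = 187244; next = 187243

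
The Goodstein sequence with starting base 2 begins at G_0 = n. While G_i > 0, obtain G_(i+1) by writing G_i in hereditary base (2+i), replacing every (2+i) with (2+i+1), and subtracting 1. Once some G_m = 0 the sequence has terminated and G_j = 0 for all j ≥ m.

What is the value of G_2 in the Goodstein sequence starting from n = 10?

1025

base 2: 10 = 2^(2 + 1) + 2; at 3: 3^(3 + 1) + 3 = 84; next = 83
base 3: 83 = 3^(3 + 1) + 2; at 4: 4^(4 + 1) + 2 = 1026; next = 1025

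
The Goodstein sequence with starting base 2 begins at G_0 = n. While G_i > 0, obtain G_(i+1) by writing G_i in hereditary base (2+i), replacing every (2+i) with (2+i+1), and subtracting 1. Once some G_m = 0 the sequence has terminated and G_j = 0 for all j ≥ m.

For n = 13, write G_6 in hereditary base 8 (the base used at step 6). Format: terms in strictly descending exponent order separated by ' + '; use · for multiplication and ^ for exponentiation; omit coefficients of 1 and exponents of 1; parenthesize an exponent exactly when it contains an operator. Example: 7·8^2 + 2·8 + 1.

8^(8 + 1) + 3·8^3 + 3·8^2 + 2·8 + 7

G_0=13  [base 2] 2^(2 + 1) + 2^2 + 1  →[2↦3]→  3^(3 + 1) + 3^3 + 1 = 109  −1 ⇒ G_1=108
G_1=108  [base 3] 3^(3 + 1) + 3^3  →[3↦4]→  4^(4 + 1) + 4^4 = 1280  −1 ⇒ G_2=1279
G_2=1279  [base 4] 4^(4 + 1) + 3·4^3 + 3·4^2 + 3·4 + 3  →[4↦5]→  5^(5 + 1) + 3·5^3 + 3·5^2 + 3·5 + 3 = 16093  −1 ⇒ G_3=16092
G_3=16092  [base 5] 5^(5 + 1) + 3·5^3 + 3·5^2 + 3·5 + 2  →[5↦6]→  6^(6 + 1) + 3·6^3 + 3·6^2 + 3·6 + 2 = 280712  −1 ⇒ G_4=280711
G_4=280711  [base 6] 6^(6 + 1) + 3·6^3 + 3·6^2 + 3·6 + 1  →[6↦7]→  7^(7 + 1) + 3·7^3 + 3·7^2 + 3·7 + 1 = 5765999  −1 ⇒ G_5=5765998
G_5=5765998  [base 7] 7^(7 + 1) + 3·7^3 + 3·7^2 + 3·7  →[7↦8]→  8^(8 + 1) + 3·8^3 + 3·8^2 + 3·8 = 134219480  −1 ⇒ G_6=134219479
G_6=134219479  [base 8] 8^(8 + 1) + 3·8^3 + 3·8^2 + 2·8 + 7  →[8↦9]→  9^(9 + 1) + 3·9^3 + 3·9^2 + 2·9 + 7 = 3486786856  −1 ⇒ G_7=3486786855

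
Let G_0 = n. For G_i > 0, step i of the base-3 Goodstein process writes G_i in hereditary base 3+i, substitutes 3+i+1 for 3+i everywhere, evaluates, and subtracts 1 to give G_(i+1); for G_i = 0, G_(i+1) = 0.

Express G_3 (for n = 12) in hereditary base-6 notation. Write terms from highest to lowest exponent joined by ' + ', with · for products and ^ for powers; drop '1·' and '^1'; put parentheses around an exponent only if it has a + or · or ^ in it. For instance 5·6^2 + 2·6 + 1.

base 3: 12 = 3^2 + 3; at 4: 4^2 + 4 = 20; next = 19
base 4: 19 = 4^2 + 3; at 5: 5^2 + 3 = 28; next = 27
base 5: 27 = 5^2 + 2; at 6: 6^2 + 2 = 38; next = 37
base 6: 37 = 6^2 + 1; at 7: 7^2 + 1 = 50; next = 49

6^2 + 1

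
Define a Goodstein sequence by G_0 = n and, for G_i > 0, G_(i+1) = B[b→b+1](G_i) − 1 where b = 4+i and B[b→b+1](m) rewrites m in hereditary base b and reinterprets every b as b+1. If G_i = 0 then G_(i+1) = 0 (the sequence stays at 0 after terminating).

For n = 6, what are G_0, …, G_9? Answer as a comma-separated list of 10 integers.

6, 6, 6, 6, 5, 4, 3, 2, 1, 0

(0) 6|_4 = 4 + 2 ↦ 5 + 2|_5 = 7 ⇒ 6
(1) 6|_5 = 5 + 1 ↦ 6 + 1|_6 = 7 ⇒ 6
(2) 6|_6 = 6 ↦ 7|_7 = 7 ⇒ 6
(3) 6|_7 = 6 ↦ 6|_8 = 6 ⇒ 5
(4) 5|_8 = 5 ↦ 5|_9 = 5 ⇒ 4
(5) 4|_9 = 4 ↦ 4|_10 = 4 ⇒ 3
(6) 3|_10 = 3 ↦ 3|_11 = 3 ⇒ 2
(7) 2|_11 = 2 ↦ 2|_12 = 2 ⇒ 1
(8) 1|_12 = 1 ↦ 1|_13 = 1 ⇒ 0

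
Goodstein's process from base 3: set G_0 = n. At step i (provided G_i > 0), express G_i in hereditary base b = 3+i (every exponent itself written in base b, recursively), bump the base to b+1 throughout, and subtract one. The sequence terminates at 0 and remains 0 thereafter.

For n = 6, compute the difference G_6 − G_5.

-1

(0) 6|_3 = 2·3 ↦ 2·4|_4 = 8 ⇒ 7
(1) 7|_4 = 4 + 3 ↦ 5 + 3|_5 = 8 ⇒ 7
(2) 7|_5 = 5 + 2 ↦ 6 + 2|_6 = 8 ⇒ 7
(3) 7|_6 = 6 + 1 ↦ 7 + 1|_7 = 8 ⇒ 7
(4) 7|_7 = 7 ↦ 8|_8 = 8 ⇒ 7
(5) 7|_8 = 7 ↦ 7|_9 = 7 ⇒ 6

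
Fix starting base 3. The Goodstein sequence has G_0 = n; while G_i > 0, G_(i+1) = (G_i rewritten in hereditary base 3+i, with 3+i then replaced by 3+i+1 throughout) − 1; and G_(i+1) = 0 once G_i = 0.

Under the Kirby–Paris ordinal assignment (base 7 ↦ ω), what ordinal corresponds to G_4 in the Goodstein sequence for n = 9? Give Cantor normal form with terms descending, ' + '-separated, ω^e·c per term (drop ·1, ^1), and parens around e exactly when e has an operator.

ω·3

G_0 = 9. HB_3(9) = 3^2. Bump = 16. G_1 = 15.
G_1 = 15. HB_4(15) = 3·4 + 3. Bump = 18. G_2 = 17.
G_2 = 17. HB_5(17) = 3·5 + 2. Bump = 20. G_3 = 19.
G_3 = 19. HB_6(19) = 3·6 + 1. Bump = 22. G_4 = 21.
G_4 = 21. HB_7(21) = 3·7. Bump = 24. G_5 = 23.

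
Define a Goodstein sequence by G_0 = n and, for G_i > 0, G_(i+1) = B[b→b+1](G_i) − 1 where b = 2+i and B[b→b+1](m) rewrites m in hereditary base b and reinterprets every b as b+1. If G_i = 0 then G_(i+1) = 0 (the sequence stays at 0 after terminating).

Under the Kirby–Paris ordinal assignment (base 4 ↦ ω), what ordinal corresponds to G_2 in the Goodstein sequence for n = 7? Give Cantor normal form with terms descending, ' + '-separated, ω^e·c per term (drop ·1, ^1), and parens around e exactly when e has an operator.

base 2: 7 = 2^2 + 2 + 1; at 3: 3^3 + 3 + 1 = 31; next = 30
base 3: 30 = 3^3 + 3; at 4: 4^4 + 4 = 260; next = 259

ω^ω + 3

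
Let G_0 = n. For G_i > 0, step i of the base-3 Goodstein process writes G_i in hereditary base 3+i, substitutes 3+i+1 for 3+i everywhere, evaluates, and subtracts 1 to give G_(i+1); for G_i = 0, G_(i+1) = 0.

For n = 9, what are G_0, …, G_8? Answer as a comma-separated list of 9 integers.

9, 15, 17, 19, 21, 23, 24, 25, 26

G_0 = 9. HB_3(9) = 3^2. Bump = 16. G_1 = 15.
G_1 = 15. HB_4(15) = 3·4 + 3. Bump = 18. G_2 = 17.
G_2 = 17. HB_5(17) = 3·5 + 2. Bump = 20. G_3 = 19.
G_3 = 19. HB_6(19) = 3·6 + 1. Bump = 22. G_4 = 21.
G_4 = 21. HB_7(21) = 3·7. Bump = 24. G_5 = 23.
G_5 = 23. HB_8(23) = 2·8 + 7. Bump = 25. G_6 = 24.
G_6 = 24. HB_9(24) = 2·9 + 6. Bump = 26. G_7 = 25.
G_7 = 25. HB_10(25) = 2·10 + 5. Bump = 27. G_8 = 26.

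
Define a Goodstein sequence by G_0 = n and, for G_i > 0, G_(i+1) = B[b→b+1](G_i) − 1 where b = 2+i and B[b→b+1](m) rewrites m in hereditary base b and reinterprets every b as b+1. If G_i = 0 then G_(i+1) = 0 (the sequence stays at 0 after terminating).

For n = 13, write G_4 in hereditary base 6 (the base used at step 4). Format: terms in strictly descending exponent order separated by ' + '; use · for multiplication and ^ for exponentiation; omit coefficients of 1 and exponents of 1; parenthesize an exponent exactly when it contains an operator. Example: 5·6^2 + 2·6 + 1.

G_0=13  [base 2] 2^(2 + 1) + 2^2 + 1  →[2↦3]→  3^(3 + 1) + 3^3 + 1 = 109  −1 ⇒ G_1=108
G_1=108  [base 3] 3^(3 + 1) + 3^3  →[3↦4]→  4^(4 + 1) + 4^4 = 1280  −1 ⇒ G_2=1279
G_2=1279  [base 4] 4^(4 + 1) + 3·4^3 + 3·4^2 + 3·4 + 3  →[4↦5]→  5^(5 + 1) + 3·5^3 + 3·5^2 + 3·5 + 3 = 16093  −1 ⇒ G_3=16092
G_3=16092  [base 5] 5^(5 + 1) + 3·5^3 + 3·5^2 + 3·5 + 2  →[5↦6]→  6^(6 + 1) + 3·6^3 + 3·6^2 + 3·6 + 2 = 280712  −1 ⇒ G_4=280711
G_4=280711  [base 6] 6^(6 + 1) + 3·6^3 + 3·6^2 + 3·6 + 1  →[6↦7]→  7^(7 + 1) + 3·7^3 + 3·7^2 + 3·7 + 1 = 5765999  −1 ⇒ G_5=5765998

6^(6 + 1) + 3·6^3 + 3·6^2 + 3·6 + 1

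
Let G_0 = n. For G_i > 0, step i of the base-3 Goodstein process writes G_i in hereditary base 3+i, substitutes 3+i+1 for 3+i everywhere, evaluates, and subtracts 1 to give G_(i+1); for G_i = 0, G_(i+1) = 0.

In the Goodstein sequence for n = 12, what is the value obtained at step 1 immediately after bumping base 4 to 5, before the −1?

step 0: 12 = 3^2 + 3; sub 4 for 3: 4^2 + 4; = 20; G_1 = 20−1 = 19
step 1: 19 = 4^2 + 3; sub 5 for 4: 5^2 + 3; = 28; G_2 = 28−1 = 27

28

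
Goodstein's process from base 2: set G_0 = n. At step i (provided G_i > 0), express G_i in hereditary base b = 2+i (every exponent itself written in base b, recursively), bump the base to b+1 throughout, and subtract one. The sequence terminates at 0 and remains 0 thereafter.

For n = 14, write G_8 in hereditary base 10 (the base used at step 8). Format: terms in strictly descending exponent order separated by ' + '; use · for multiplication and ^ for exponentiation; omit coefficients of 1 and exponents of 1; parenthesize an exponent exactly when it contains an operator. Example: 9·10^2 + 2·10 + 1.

i=0: 14 = 2^(2 + 1) + 2^2 + 2 (b=2); 2→3: 3^(3 + 1) + 3^3 + 3 = 111; 111−1 = 110
i=1: 110 = 3^(3 + 1) + 3^3 + 2 (b=3); 3→4: 4^(4 + 1) + 4^4 + 2 = 1282; 1282−1 = 1281
i=2: 1281 = 4^(4 + 1) + 4^4 + 1 (b=4); 4→5: 5^(5 + 1) + 5^5 + 1 = 18751; 18751−1 = 18750
i=3: 18750 = 5^(5 + 1) + 5^5 (b=5); 5→6: 6^(6 + 1) + 6^6 = 326592; 326592−1 = 326591
i=4: 326591 = 6^(6 + 1) + 5·6^5 + 5·6^4 + 5·6^3 + 5·6^2 + 5·6 + 5 (b=6); 6→7: 7^(7 + 1) + 5·7^5 + 5·7^4 + 5·7^3 + 5·7^2 + 5·7 + 5 = 5862841; 5862841−1 = 5862840
i=5: 5862840 = 7^(7 + 1) + 5·7^5 + 5·7^4 + 5·7^3 + 5·7^2 + 5·7 + 4 (b=7); 7→8: 8^(8 + 1) + 5·8^5 + 5·8^4 + 5·8^3 + 5·8^2 + 5·8 + 4 = 134404972; 134404972−1 = 134404971
i=6: 134404971 = 8^(8 + 1) + 5·8^5 + 5·8^4 + 5·8^3 + 5·8^2 + 5·8 + 3 (b=8); 8→9: 9^(9 + 1) + 5·9^5 + 5·9^4 + 5·9^3 + 5·9^2 + 5·9 + 3 = 3487116549; 3487116549−1 = 3487116548
i=7: 3487116548 = 9^(9 + 1) + 5·9^5 + 5·9^4 + 5·9^3 + 5·9^2 + 5·9 + 2 (b=9); 9→10: 10^(10 + 1) + 5·10^5 + 5·10^4 + 5·10^3 + 5·10^2 + 5·10 + 2 = 100000555552; 100000555552−1 = 100000555551

10^(10 + 1) + 5·10^5 + 5·10^4 + 5·10^3 + 5·10^2 + 5·10 + 1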